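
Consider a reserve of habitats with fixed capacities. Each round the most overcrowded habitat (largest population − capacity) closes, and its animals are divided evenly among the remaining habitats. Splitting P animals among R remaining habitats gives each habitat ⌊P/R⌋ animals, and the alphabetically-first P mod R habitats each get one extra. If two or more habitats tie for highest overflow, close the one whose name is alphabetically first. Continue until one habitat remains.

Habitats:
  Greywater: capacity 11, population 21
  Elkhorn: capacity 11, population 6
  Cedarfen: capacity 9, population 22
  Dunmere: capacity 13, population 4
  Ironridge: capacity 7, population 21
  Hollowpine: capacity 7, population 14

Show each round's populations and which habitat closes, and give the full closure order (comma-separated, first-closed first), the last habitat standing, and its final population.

Round 1: Cedarfen=22 Dunmere=4 Elkhorn=6 Greywater=21 Hollowpine=14 Ironridge=21 → close Ironridge (overflow 14)
  21÷5 = 4 each, +1 to first 1
Round 2: Cedarfen=27 Dunmere=8 Elkhorn=10 Greywater=25 Hollowpine=18 → close Cedarfen (overflow 18)
  27÷4 = 6 each, +1 to first 3
Round 3: Dunmere=15 Elkhorn=17 Greywater=32 Hollowpine=24 → close Greywater (overflow 21)
  32÷3 = 10 each, +1 to first 2
Round 4: Dunmere=26 Elkhorn=28 Hollowpine=34 → close Hollowpine (overflow 27)
  34÷2 = 17 each, +1 to first 0
Round 5: Dunmere=43 Elkhorn=45 → close Elkhorn (overflow 34)
  45÷1 = 45 each, +1 to first 0

Closure order: Ironridge, Cedarfen, Greywater, Hollowpine, Elkhorn
Last habitat: Dunmere with 88 animals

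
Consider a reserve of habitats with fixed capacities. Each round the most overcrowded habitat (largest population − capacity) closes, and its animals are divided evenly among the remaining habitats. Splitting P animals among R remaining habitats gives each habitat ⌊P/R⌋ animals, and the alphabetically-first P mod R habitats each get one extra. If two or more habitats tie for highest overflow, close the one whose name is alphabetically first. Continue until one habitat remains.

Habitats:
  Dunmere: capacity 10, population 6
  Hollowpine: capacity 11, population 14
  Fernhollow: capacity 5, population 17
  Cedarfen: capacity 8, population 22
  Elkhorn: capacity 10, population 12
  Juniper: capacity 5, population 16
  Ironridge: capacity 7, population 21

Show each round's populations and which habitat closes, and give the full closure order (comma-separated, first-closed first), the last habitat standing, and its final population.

Round 1: Cedarfen=22 Dunmere=6 Elkhorn=12 Fernhollow=17 Hollowpine=14 Ironridge=21 Juniper=16 → close Cedarfen (overflow 14)
  22÷6 = 3 each, +1 to first 4
Round 2: Dunmere=10 Elkhorn=16 Fernhollow=21 Hollowpine=18 Ironridge=24 Juniper=19 → close Ironridge (overflow 17)
  24÷5 = 4 each, +1 to first 4
Round 3: Dunmere=15 Elkhorn=21 Fernhollow=26 Hollowpine=23 Juniper=23 → close Fernhollow (overflow 21)
  26÷4 = 6 each, +1 to first 2
Round 4: Dunmere=22 Elkhorn=28 Hollowpine=29 Juniper=29 → close Juniper (overflow 24)
  29÷3 = 9 each, +1 to first 2
Round 5: Dunmere=32 Elkhorn=38 Hollowpine=38 → close Elkhorn (overflow 28)
  38÷2 = 19 each, +1 to first 0
Round 6: Dunmere=51 Hollowpine=57 → close Hollowpine (overflow 46)
  57÷1 = 57 each, +1 to first 0

Closure order: Cedarfen, Ironridge, Fernhollow, Juniper, Elkhorn, Hollowpine
Last habitat: Dunmere with 108 animals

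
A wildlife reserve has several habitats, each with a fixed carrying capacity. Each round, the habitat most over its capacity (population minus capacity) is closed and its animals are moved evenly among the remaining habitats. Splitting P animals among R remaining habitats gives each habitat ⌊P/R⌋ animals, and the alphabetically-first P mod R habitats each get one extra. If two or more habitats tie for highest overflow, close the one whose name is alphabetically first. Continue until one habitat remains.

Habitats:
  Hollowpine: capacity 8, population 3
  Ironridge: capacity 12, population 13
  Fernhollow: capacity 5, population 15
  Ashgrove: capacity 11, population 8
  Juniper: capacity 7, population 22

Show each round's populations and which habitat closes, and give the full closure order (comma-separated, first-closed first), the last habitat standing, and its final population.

Round 1: Ashgrove=8 Fernhollow=15 Hollowpine=3 Ironridge=13 Juniper=22 → close Juniper (overflow 15)
  22÷4 = 5 each, +1 to first 2
Round 2: Ashgrove=14 Fernhollow=21 Hollowpine=8 Ironridge=18 → close Fernhollow (overflow 16)
  21÷3 = 7 each, +1 to first 0
Round 3: Ashgrove=21 Hollowpine=15 Ironridge=25 → close Ironridge (overflow 13)
  25÷2 = 12 each, +1 to first 1
Round 4: Ashgrove=34 Hollowpine=27 → close Ashgrove (overflow 23)
  34÷1 = 34 each, +1 to first 0

Closure order: Juniper, Fernhollow, Ironridge, Ashgrove
Last habitat: Hollowpine with 61 animals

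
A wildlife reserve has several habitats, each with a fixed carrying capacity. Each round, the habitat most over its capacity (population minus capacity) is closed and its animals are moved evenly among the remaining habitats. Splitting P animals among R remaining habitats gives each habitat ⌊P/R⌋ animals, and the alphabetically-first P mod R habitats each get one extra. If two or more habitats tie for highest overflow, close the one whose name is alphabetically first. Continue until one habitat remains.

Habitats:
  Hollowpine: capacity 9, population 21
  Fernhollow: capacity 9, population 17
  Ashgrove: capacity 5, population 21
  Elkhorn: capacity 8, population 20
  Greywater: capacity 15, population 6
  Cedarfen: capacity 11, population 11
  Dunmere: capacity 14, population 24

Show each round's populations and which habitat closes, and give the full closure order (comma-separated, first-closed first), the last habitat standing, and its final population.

Round 1: Ashgrove=21 Cedarfen=11 Dunmere=24 Elkhorn=20 Fernhollow=17 Greywater=6 Hollowpine=21 → close Ashgrove (overflow 16)
  21÷6 = 3 each, +1 to first 3
Round 2: Cedarfen=15 Dunmere=28 Elkhorn=24 Fernhollow=20 Greywater=9 Hollowpine=24 → close Elkhorn (overflow 16)
  24÷5 = 4 each, +1 to first 4
Round 3: Cedarfen=20 Dunmere=33 Fernhollow=25 Greywater=14 Hollowpine=28 → close Dunmere (overflow 19)
  33÷4 = 8 each, +1 to first 1
Round 4: Cedarfen=29 Fernhollow=33 Greywater=22 Hollowpine=36 → close Hollowpine (overflow 27)
  36÷3 = 12 each, +1 to first 0
Round 5: Cedarfen=41 Fernhollow=45 Greywater=34 → close Fernhollow (overflow 36)
  45÷2 = 22 each, +1 to first 1
Round 6: Cedarfen=64 Greywater=56 → close Cedarfen (overflow 53)
  64÷1 = 64 each, +1 to first 0

Closure order: Ashgrove, Elkhorn, Dunmere, Hollowpine, Fernhollow, Cedarfen
Last habitat: Greywater with 120 animals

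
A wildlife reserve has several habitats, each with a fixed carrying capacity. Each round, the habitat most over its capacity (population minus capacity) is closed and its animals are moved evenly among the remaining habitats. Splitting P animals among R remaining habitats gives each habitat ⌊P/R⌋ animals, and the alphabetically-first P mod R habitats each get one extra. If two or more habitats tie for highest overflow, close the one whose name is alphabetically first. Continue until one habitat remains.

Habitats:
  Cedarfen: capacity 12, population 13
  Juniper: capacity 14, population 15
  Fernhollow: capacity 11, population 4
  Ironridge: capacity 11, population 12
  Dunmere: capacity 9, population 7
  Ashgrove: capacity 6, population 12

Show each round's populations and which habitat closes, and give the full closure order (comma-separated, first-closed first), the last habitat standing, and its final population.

Round 1: Ashgrove=12 Cedarfen=13 Dunmere=7 Fernhollow=4 Ironridge=12 Juniper=15 → close Ashgrove (overflow 6)
  12÷5 = 2 each, +1 to first 2
Round 2: Cedarfen=16 Dunmere=10 Fernhollow=6 Ironridge=14 Juniper=17 → close Cedarfen (overflow 4)
  16÷4 = 4 each, +1 to first 0
Round 3: Dunmere=14 Fernhollow=10 Ironridge=18 Juniper=21 → close Ironridge (overflow 7)
  18÷3 = 6 each, +1 to first 0
Round 4: Dunmere=20 Fernhollow=16 Juniper=27 → close Juniper (overflow 13)
  27÷2 = 13 each, +1 to first 1
Round 5: Dunmere=34 Fernhollow=29 → close Dunmere (overflow 25)
  34÷1 = 34 each, +1 to first 0

Closure order: Ashgrove, Cedarfen, Ironridge, Juniper, Dunmere
Last habitat: Fernhollow with 63 animals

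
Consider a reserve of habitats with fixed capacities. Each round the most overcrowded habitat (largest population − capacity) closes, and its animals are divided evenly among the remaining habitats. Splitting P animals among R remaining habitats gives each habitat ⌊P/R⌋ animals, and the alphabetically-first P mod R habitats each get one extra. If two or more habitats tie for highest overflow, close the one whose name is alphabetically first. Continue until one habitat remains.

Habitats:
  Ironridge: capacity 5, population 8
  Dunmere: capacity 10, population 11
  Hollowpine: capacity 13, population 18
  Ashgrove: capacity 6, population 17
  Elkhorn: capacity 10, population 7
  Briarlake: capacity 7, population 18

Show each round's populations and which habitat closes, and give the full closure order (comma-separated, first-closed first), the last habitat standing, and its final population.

Closure order: Ashgrove, Briarlake, Hollowpine, Dunmere, Ironridge
Last habitat: Elkhorn with 79 animals

Round 1: Ashgrove=17 Briarlake=18 Dunmere=11 Elkhorn=7 Hollowpine=18 Ironridge=8 → close Ashgrove (overflow 11)
  17÷5 = 3 each, +1 to first 2
Round 2: Briarlake=22 Dunmere=15 Elkhorn=10 Hollowpine=21 Ironridge=11 → close Briarlake (overflow 15)
  22÷4 = 5 each, +1 to first 2
Round 3: Dunmere=21 Elkhorn=16 Hollowpine=26 Ironridge=16 → close Hollowpine (overflow 13)
  26÷3 = 8 each, +1 to first 2
Round 4: Dunmere=30 Elkhorn=25 Ironridge=24 → close Dunmere (overflow 20)
  30÷2 = 15 each, +1 to first 0
Round 5: Elkhorn=40 Ironridge=39 → close Ironridge (overflow 34)
  39÷1 = 39 each, +1 to first 0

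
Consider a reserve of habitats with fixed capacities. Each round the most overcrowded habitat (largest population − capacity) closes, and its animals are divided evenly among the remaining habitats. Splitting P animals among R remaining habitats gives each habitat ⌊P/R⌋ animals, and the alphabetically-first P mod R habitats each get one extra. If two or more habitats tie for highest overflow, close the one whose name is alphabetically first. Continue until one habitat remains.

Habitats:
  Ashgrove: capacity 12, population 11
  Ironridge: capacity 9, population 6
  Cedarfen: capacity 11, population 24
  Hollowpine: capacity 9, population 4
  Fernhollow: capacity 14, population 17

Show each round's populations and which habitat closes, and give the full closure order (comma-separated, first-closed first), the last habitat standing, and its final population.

Closure order: Cedarfen, Fernhollow, Ashgrove, Hollowpine
Last habitat: Ironridge with 62 animals

Round 1: Ashgrove=11 Cedarfen=24 Fernhollow=17 Hollowpine=4 Ironridge=6 → close Cedarfen (overflow 13)
  24÷4 = 6 each, +1 to first 0
Round 2: Ashgrove=17 Fernhollow=23 Hollowpine=10 Ironridge=12 → close Fernhollow (overflow 9)
  23÷3 = 7 each, +1 to first 2
Round 3: Ashgrove=25 Hollowpine=18 Ironridge=19 → close Ashgrove (overflow 13)
  25÷2 = 12 each, +1 to first 1
Round 4: Hollowpine=31 Ironridge=31 → close Hollowpine (overflow 22)
  31÷1 = 31 each, +1 to first 0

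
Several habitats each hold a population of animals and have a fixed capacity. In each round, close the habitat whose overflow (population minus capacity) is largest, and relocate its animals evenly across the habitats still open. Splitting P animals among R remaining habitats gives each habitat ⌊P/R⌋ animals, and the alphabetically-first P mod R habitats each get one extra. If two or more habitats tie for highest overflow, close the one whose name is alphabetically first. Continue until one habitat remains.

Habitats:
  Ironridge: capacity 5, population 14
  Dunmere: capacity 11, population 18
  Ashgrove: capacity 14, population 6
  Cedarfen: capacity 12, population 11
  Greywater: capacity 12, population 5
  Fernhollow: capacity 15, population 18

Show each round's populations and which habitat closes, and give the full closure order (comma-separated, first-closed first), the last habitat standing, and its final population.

Closure order: Ironridge, Dunmere, Fernhollow, Cedarfen, Ashgrove
Last habitat: Greywater with 72 animals

Round 1: Ashgrove=6 Cedarfen=11 Dunmere=18 Fernhollow=18 Greywater=5 Ironridge=14 → close Ironridge (overflow 9)
  14÷5 = 2 each, +1 to first 4
Round 2: Ashgrove=9 Cedarfen=14 Dunmere=21 Fernhollow=21 Greywater=7 → close Dunmere (overflow 10)
  21÷4 = 5 each, +1 to first 1
Round 3: Ashgrove=15 Cedarfen=19 Fernhollow=26 Greywater=12 → close Fernhollow (overflow 11)
  26÷3 = 8 each, +1 to first 2
Round 4: Ashgrove=24 Cedarfen=28 Greywater=20 → close Cedarfen (overflow 16)
  28÷2 = 14 each, +1 to first 0
Round 5: Ashgrove=38 Greywater=34 → close Ashgrove (overflow 24)
  38÷1 = 38 each, +1 to first 0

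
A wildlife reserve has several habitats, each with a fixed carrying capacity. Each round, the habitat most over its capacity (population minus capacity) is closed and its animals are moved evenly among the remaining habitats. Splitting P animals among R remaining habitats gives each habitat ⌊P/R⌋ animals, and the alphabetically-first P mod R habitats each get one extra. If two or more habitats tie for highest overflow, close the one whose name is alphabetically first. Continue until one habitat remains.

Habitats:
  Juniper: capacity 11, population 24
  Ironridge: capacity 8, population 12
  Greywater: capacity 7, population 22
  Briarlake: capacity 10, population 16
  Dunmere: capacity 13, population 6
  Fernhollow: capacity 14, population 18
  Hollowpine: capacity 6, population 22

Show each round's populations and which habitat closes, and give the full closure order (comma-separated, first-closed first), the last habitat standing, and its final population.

Round 1: Briarlake=16 Dunmere=6 Fernhollow=18 Greywater=22 Hollowpine=22 Ironridge=12 Juniper=24 → close Hollowpine (overflow 16)
  22÷6 = 3 each, +1 to first 4
Round 2: Briarlake=20 Dunmere=10 Fernhollow=22 Greywater=26 Ironridge=15 Juniper=27 → close Greywater (overflow 19)
  26÷5 = 5 each, +1 to first 1
Round 3: Briarlake=26 Dunmere=15 Fernhollow=27 Ironridge=20 Juniper=32 → close Juniper (overflow 21)
  32÷4 = 8 each, +1 to first 0
Round 4: Briarlake=34 Dunmere=23 Fernhollow=35 Ironridge=28 → close Briarlake (overflow 24)
  34÷3 = 11 each, +1 to first 1
Round 5: Dunmere=35 Fernhollow=46 Ironridge=39 → close Fernhollow (overflow 32)
  46÷2 = 23 each, +1 to first 0
Round 6: Dunmere=58 Ironridge=62 → close Ironridge (overflow 54)
  62÷1 = 62 each, +1 to first 0

Closure order: Hollowpine, Greywater, Juniper, Briarlake, Fernhollow, Ironridge
Last habitat: Dunmere with 120 animals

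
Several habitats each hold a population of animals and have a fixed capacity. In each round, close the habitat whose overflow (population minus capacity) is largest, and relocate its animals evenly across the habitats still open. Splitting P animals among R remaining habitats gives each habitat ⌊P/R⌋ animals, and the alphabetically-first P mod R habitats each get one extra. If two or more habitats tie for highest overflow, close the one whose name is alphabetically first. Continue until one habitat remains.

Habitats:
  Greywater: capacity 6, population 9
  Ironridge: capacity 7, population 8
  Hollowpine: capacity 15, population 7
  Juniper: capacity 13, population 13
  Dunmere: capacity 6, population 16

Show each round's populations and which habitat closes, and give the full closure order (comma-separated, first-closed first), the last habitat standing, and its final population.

Closure order: Dunmere, Greywater, Ironridge, Juniper
Last habitat: Hollowpine with 53 animals

Round 1: Dunmere=16 Greywater=9 Hollowpine=7 Ironridge=8 Juniper=13 → close Dunmere (overflow 10)
  16÷4 = 4 each, +1 to first 0
Round 2: Greywater=13 Hollowpine=11 Ironridge=12 Juniper=17 → close Greywater (overflow 7)
  13÷3 = 4 each, +1 to first 1
Round 3: Hollowpine=16 Ironridge=16 Juniper=21 → close Ironridge (overflow 9)
  16÷2 = 8 each, +1 to first 0
Round 4: Hollowpine=24 Juniper=29 → close Juniper (overflow 16)
  29÷1 = 29 each, +1 to first 0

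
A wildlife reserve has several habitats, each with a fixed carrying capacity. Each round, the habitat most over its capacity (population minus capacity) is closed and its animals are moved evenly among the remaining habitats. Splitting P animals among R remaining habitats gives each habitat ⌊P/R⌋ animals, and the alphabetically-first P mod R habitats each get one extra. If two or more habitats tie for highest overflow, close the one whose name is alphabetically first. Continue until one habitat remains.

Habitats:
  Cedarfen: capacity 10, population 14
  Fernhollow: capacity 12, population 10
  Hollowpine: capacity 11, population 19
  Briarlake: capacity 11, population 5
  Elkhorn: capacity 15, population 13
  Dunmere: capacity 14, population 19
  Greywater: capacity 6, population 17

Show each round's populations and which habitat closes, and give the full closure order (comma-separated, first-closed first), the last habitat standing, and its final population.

Round 1: Briarlake=5 Cedarfen=14 Dunmere=19 Elkhorn=13 Fernhollow=10 Greywater=17 Hollowpine=19 → close Greywater (overflow 11)
  17÷6 = 2 each, +1 to first 5
Round 2: Briarlake=8 Cedarfen=17 Dunmere=22 Elkhorn=16 Fernhollow=13 Hollowpine=21 → close Hollowpine (overflow 10)
  21÷5 = 4 each, +1 to first 1
Round 3: Briarlake=13 Cedarfen=21 Dunmere=26 Elkhorn=20 Fernhollow=17 → close Dunmere (overflow 12)
  26÷4 = 6 each, +1 to first 2
Round 4: Briarlake=20 Cedarfen=28 Elkhorn=26 Fernhollow=23 → close Cedarfen (overflow 18)
  28÷3 = 9 each, +1 to first 1
Round 5: Briarlake=30 Elkhorn=35 Fernhollow=32 → close Elkhorn (overflow 20)
  35÷2 = 17 each, +1 to first 1
Round 6: Briarlake=48 Fernhollow=49 → close Briarlake (overflow 37)
  48÷1 = 48 each, +1 to first 0

Closure order: Greywater, Hollowpine, Dunmere, Cedarfen, Elkhorn, Briarlake
Last habitat: Fernhollow with 97 animals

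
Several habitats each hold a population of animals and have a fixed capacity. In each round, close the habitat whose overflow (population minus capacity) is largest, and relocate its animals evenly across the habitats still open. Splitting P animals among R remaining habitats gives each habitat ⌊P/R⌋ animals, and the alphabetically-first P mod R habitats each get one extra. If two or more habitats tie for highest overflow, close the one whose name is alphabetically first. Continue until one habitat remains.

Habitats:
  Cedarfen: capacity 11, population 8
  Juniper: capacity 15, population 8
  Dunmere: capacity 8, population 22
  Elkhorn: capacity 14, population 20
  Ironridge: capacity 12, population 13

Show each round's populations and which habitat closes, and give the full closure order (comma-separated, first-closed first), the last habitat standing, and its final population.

Round 1: Cedarfen=8 Dunmere=22 Elkhorn=20 Ironridge=13 Juniper=8 → close Dunmere (overflow 14)
  22÷4 = 5 each, +1 to first 2
Round 2: Cedarfen=14 Elkhorn=26 Ironridge=18 Juniper=13 → close Elkhorn (overflow 12)
  26÷3 = 8 each, +1 to first 2
Round 3: Cedarfen=23 Ironridge=27 Juniper=21 → close Ironridge (overflow 15)
  27÷2 = 13 each, +1 to first 1
Round 4: Cedarfen=37 Juniper=34 → close Cedarfen (overflow 26)
  37÷1 = 37 each, +1 to first 0

Closure order: Dunmere, Elkhorn, Ironridge, Cedarfen
Last habitat: Juniper with 71 animals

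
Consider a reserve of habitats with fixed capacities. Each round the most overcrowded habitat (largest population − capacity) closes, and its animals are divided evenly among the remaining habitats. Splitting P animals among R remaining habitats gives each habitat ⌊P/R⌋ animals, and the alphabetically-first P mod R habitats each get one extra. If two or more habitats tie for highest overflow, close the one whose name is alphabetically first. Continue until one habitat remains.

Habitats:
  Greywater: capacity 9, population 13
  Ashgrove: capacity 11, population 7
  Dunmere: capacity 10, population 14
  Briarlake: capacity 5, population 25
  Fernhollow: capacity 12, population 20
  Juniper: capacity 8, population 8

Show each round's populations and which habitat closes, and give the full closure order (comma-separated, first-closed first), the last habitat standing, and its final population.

Round 1: Ashgrove=7 Briarlake=25 Dunmere=14 Fernhollow=20 Greywater=13 Juniper=8 → close Briarlake (overflow 20)
  25÷5 = 5 each, +1 to first 0
Round 2: Ashgrove=12 Dunmere=19 Fernhollow=25 Greywater=18 Juniper=13 → close Fernhollow (overflow 13)
  25÷4 = 6 each, +1 to first 1
Round 3: Ashgrove=19 Dunmere=25 Greywater=24 Juniper=19 → close Dunmere (overflow 15)
  25÷3 = 8 each, +1 to first 1
Round 4: Ashgrove=28 Greywater=32 Juniper=27 → close Greywater (overflow 23)
  32÷2 = 16 each, +1 to first 0
Round 5: Ashgrove=44 Juniper=43 → close Juniper (overflow 35)
  43÷1 = 43 each, +1 to first 0

Closure order: Briarlake, Fernhollow, Dunmere, Greywater, Juniper
Last habitat: Ashgrove with 87 animals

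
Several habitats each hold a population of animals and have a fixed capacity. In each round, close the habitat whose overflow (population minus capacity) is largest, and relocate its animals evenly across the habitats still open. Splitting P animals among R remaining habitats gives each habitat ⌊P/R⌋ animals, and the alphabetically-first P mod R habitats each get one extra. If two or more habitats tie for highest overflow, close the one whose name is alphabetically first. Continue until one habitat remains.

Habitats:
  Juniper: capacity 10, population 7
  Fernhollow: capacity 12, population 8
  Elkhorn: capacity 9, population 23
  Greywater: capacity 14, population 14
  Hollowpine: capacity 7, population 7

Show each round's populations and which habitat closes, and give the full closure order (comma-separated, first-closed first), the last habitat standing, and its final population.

Round 1: Elkhorn=23 Fernhollow=8 Greywater=14 Hollowpine=7 Juniper=7 → close Elkhorn (overflow 14)
  23÷4 = 5 each, +1 to first 3
Round 2: Fernhollow=14 Greywater=20 Hollowpine=13 Juniper=12 → close Greywater (overflow 6)
  20÷3 = 6 each, +1 to first 2
Round 3: Fernhollow=21 Hollowpine=20 Juniper=18 → close Hollowpine (overflow 13)
  20÷2 = 10 each, +1 to first 0
Round 4: Fernhollow=31 Juniper=28 → close Fernhollow (overflow 19)
  31÷1 = 31 each, +1 to first 0

Closure order: Elkhorn, Greywater, Hollowpine, Fernhollow
Last habitat: Juniper with 59 animals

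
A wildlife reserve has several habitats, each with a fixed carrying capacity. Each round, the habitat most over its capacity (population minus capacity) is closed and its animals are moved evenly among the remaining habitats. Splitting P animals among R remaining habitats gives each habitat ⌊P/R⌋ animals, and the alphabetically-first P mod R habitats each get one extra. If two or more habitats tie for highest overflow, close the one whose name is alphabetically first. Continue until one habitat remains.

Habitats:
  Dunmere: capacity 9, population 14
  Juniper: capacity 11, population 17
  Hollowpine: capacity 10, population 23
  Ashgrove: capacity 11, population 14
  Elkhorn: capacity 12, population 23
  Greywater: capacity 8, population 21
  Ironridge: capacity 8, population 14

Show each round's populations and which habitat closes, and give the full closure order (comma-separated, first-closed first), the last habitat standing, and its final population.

Closure order: Greywater, Hollowpine, Elkhorn, Dunmere, Ashgrove, Ironridge
Last habitat: Juniper with 126 animals

Round 1: Ashgrove=14 Dunmere=14 Elkhorn=23 Greywater=21 Hollowpine=23 Ironridge=14 Juniper=17 → close Greywater (overflow 13)
  21÷6 = 3 each, +1 to first 3
Round 2: Ashgrove=18 Dunmere=18 Elkhorn=27 Hollowpine=26 Ironridge=17 Juniper=20 → close Hollowpine (overflow 16)
  26÷5 = 5 each, +1 to first 1
Round 3: Ashgrove=24 Dunmere=23 Elkhorn=32 Ironridge=22 Juniper=25 → close Elkhorn (overflow 20)
  32÷4 = 8 each, +1 to first 0
Round 4: Ashgrove=32 Dunmere=31 Ironridge=30 Juniper=33 → close Dunmere (overflow 22)
  31÷3 = 10 each, +1 to first 1
Round 5: Ashgrove=43 Ironridge=40 Juniper=43 → close Ashgrove (overflow 32)
  43÷2 = 21 each, +1 to first 1
Round 6: Ironridge=62 Juniper=64 → close Ironridge (overflow 54)
  62÷1 = 62 each, +1 to first 0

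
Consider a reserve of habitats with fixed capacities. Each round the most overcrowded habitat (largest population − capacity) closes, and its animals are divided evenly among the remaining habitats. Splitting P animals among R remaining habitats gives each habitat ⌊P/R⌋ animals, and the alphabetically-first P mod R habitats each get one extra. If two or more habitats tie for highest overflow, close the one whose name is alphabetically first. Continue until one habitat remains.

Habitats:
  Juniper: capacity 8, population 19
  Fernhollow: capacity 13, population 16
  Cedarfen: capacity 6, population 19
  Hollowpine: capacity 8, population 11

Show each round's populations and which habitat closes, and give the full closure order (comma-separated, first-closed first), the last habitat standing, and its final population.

Round 1: Cedarfen=19 Fernhollow=16 Hollowpine=11 Juniper=19 → close Cedarfen (overflow 13)
  19÷3 = 6 each, +1 to first 1
Round 2: Fernhollow=23 Hollowpine=17 Juniper=25 → close Juniper (overflow 17)
  25÷2 = 12 each, +1 to first 1
Round 3: Fernhollow=36 Hollowpine=29 → close Fernhollow (overflow 23)
  36÷1 = 36 each, +1 to first 0

Closure order: Cedarfen, Juniper, Fernhollow
Last habitat: Hollowpine with 65 animals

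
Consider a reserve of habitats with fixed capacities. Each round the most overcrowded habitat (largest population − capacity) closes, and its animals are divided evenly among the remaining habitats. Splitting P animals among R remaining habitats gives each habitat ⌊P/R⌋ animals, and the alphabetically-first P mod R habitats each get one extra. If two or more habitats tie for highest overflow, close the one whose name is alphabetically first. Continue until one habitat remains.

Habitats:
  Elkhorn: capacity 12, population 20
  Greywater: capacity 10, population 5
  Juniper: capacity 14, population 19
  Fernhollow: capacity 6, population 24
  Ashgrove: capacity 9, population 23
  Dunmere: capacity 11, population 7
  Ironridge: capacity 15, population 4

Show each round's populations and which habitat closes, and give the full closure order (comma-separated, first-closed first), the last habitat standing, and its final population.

Closure order: Fernhollow, Ashgrove, Elkhorn, Juniper, Dunmere, Greywater
Last habitat: Ironridge with 102 animals

Round 1: Ashgrove=23 Dunmere=7 Elkhorn=20 Fernhollow=24 Greywater=5 Ironridge=4 Juniper=19 → close Fernhollow (overflow 18)
  24÷6 = 4 each, +1 to first 0
Round 2: Ashgrove=27 Dunmere=11 Elkhorn=24 Greywater=9 Ironridge=8 Juniper=23 → close Ashgrove (overflow 18)
  27÷5 = 5 each, +1 to first 2
Round 3: Dunmere=17 Elkhorn=30 Greywater=14 Ironridge=13 Juniper=28 → close Elkhorn (overflow 18)
  30÷4 = 7 each, +1 to first 2
Round 4: Dunmere=25 Greywater=22 Ironridge=20 Juniper=35 → close Juniper (overflow 21)
  35÷3 = 11 each, +1 to first 2
Round 5: Dunmere=37 Greywater=34 Ironridge=31 → close Dunmere (overflow 26)
  37÷2 = 18 each, +1 to first 1
Round 6: Greywater=53 Ironridge=49 → close Greywater (overflow 43)
  53÷1 = 53 each, +1 to first 0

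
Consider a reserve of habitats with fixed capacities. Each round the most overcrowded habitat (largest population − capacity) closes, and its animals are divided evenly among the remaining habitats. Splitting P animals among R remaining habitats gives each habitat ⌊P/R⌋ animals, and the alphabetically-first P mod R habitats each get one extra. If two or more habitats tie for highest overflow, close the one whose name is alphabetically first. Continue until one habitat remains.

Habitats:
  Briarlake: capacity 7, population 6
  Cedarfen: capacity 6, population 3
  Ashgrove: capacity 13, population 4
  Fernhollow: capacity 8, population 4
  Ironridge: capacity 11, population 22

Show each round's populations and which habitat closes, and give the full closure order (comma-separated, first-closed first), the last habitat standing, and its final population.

Closure order: Ironridge, Briarlake, Cedarfen, Fernhollow
Last habitat: Ashgrove with 39 animals

Round 1: Ashgrove=4 Briarlake=6 Cedarfen=3 Fernhollow=4 Ironridge=22 → close Ironridge (overflow 11)
  22÷4 = 5 each, +1 to first 2
Round 2: Ashgrove=10 Briarlake=12 Cedarfen=8 Fernhollow=9 → close Briarlake (overflow 5)
  12÷3 = 4 each, +1 to first 0
Round 3: Ashgrove=14 Cedarfen=12 Fernhollow=13 → close Cedarfen (overflow 6)
  12÷2 = 6 each, +1 to first 0
Round 4: Ashgrove=20 Fernhollow=19 → close Fernhollow (overflow 11)
  19÷1 = 19 each, +1 to first 0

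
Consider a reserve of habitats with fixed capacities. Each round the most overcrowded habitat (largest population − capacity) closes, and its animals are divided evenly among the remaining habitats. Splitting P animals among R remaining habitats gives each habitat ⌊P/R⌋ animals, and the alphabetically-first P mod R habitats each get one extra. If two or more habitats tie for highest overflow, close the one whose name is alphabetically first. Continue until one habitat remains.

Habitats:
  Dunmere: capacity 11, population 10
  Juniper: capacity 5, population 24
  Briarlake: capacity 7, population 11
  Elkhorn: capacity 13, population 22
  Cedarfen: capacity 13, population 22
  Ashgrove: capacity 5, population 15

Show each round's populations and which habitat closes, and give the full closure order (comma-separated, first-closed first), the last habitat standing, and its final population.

Closure order: Juniper, Ashgrove, Cedarfen, Elkhorn, Briarlake
Last habitat: Dunmere with 104 animals

Round 1: Ashgrove=15 Briarlake=11 Cedarfen=22 Dunmere=10 Elkhorn=22 Juniper=24 → close Juniper (overflow 19)
  24÷5 = 4 each, +1 to first 4
Round 2: Ashgrove=20 Briarlake=16 Cedarfen=27 Dunmere=15 Elkhorn=26 → close Ashgrove (overflow 15)
  20÷4 = 5 each, +1 to first 0
Round 3: Briarlake=21 Cedarfen=32 Dunmere=20 Elkhorn=31 → close Cedarfen (overflow 19)
  32÷3 = 10 each, +1 to first 2
Round 4: Briarlake=32 Dunmere=31 Elkhorn=41 → close Elkhorn (overflow 28)
  41÷2 = 20 each, +1 to first 1
Round 5: Briarlake=53 Dunmere=51 → close Briarlake (overflow 46)
  53÷1 = 53 each, +1 to first 0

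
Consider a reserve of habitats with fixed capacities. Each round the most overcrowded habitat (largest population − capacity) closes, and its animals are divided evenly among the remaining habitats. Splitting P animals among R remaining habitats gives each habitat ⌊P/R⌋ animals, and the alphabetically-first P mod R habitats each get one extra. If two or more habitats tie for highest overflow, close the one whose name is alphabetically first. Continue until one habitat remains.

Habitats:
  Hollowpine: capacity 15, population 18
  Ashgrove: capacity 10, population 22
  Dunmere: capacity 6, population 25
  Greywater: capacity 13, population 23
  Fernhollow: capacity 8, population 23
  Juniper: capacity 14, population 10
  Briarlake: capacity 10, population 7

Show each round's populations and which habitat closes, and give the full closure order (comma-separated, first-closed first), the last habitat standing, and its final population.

Closure order: Dunmere, Fernhollow, Ashgrove, Greywater, Hollowpine, Briarlake
Last habitat: Juniper with 128 animals

Round 1: Ashgrove=22 Briarlake=7 Dunmere=25 Fernhollow=23 Greywater=23 Hollowpine=18 Juniper=10 → close Dunmere (overflow 19)
  25÷6 = 4 each, +1 to first 1
Round 2: Ashgrove=27 Briarlake=11 Fernhollow=27 Greywater=27 Hollowpine=22 Juniper=14 → close Fernhollow (overflow 19)
  27÷5 = 5 each, +1 to first 2
Round 3: Ashgrove=33 Briarlake=17 Greywater=32 Hollowpine=27 Juniper=19 → close Ashgrove (overflow 23)
  33÷4 = 8 each, +1 to first 1
Round 4: Briarlake=26 Greywater=40 Hollowpine=35 Juniper=27 → close Greywater (overflow 27)
  40÷3 = 13 each, +1 to first 1
Round 5: Briarlake=40 Hollowpine=48 Juniper=40 → close Hollowpine (overflow 33)
  48÷2 = 24 each, +1 to first 0
Round 6: Briarlake=64 Juniper=64 → close Briarlake (overflow 54)
  64÷1 = 64 each, +1 to first 0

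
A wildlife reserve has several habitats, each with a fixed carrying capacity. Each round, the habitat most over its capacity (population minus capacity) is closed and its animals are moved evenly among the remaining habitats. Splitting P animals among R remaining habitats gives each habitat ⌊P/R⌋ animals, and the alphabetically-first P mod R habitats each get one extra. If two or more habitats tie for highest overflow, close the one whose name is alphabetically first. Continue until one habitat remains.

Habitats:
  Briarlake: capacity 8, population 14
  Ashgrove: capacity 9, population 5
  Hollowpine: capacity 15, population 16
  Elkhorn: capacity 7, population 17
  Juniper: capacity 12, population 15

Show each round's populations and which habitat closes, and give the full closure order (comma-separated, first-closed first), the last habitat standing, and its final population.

Round 1: Ashgrove=5 Briarlake=14 Elkhorn=17 Hollowpine=16 Juniper=15 → close Elkhorn (overflow 10)
  17÷4 = 4 each, +1 to first 1
Round 2: Ashgrove=10 Briarlake=18 Hollowpine=20 Juniper=19 → close Briarlake (overflow 10)
  18÷3 = 6 each, +1 to first 0
Round 3: Ashgrove=16 Hollowpine=26 Juniper=25 → close Juniper (overflow 13)
  25÷2 = 12 each, +1 to first 1
Round 4: Ashgrove=29 Hollowpine=38 → close Hollowpine (overflow 23)
  38÷1 = 38 each, +1 to first 0

Closure order: Elkhorn, Briarlake, Juniper, Hollowpine
Last habitat: Ashgrove with 67 animals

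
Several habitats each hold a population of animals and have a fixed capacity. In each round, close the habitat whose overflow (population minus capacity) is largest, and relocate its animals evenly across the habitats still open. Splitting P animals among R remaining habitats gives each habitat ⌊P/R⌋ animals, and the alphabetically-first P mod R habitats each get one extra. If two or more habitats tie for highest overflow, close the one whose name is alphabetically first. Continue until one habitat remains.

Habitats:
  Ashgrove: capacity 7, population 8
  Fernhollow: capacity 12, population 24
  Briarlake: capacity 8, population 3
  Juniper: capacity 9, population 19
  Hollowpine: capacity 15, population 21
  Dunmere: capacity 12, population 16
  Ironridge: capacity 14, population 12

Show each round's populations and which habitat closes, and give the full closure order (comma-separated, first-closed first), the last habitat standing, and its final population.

Round 1: Ashgrove=8 Briarlake=3 Dunmere=16 Fernhollow=24 Hollowpine=21 Ironridge=12 Juniper=19 → close Fernhollow (overflow 12)
  24÷6 = 4 each, +1 to first 0
Round 2: Ashgrove=12 Briarlake=7 Dunmere=20 Hollowpine=25 Ironridge=16 Juniper=23 → close Juniper (overflow 14)
  23÷5 = 4 each, +1 to first 3
Round 3: Ashgrove=17 Briarlake=12 Dunmere=25 Hollowpine=29 Ironridge=20 → close Hollowpine (overflow 14)
  29÷4 = 7 each, +1 to first 1
Round 4: Ashgrove=25 Briarlake=19 Dunmere=32 Ironridge=27 → close Dunmere (overflow 20)
  32÷3 = 10 each, +1 to first 2
Round 5: Ashgrove=36 Briarlake=30 Ironridge=37 → close Ashgrove (overflow 29)
  36÷2 = 18 each, +1 to first 0
Round 6: Briarlake=48 Ironridge=55 → close Ironridge (overflow 41)
  55÷1 = 55 each, +1 to first 0

Closure order: Fernhollow, Juniper, Hollowpine, Dunmere, Ashgrove, Ironridge
Last habitat: Briarlake with 103 animals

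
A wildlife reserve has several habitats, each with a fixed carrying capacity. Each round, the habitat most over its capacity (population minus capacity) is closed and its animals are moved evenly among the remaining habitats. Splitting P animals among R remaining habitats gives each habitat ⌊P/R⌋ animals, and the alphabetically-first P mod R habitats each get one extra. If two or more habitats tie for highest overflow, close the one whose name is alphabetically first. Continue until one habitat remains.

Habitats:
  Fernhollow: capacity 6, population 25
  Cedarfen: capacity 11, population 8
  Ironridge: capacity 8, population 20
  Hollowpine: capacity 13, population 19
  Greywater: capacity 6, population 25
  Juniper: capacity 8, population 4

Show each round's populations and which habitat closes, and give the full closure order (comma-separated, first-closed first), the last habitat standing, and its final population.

Closure order: Fernhollow, Greywater, Ironridge, Hollowpine, Cedarfen
Last habitat: Juniper with 101 animals

Round 1: Cedarfen=8 Fernhollow=25 Greywater=25 Hollowpine=19 Ironridge=20 Juniper=4 → close Fernhollow (overflow 19)
  25÷5 = 5 each, +1 to first 0
Round 2: Cedarfen=13 Greywater=30 Hollowpine=24 Ironridge=25 Juniper=9 → close Greywater (overflow 24)
  30÷4 = 7 each, +1 to first 2
Round 3: Cedarfen=21 Hollowpine=32 Ironridge=32 Juniper=16 → close Ironridge (overflow 24)
  32÷3 = 10 each, +1 to first 2
Round 4: Cedarfen=32 Hollowpine=43 Juniper=26 → close Hollowpine (overflow 30)
  43÷2 = 21 each, +1 to first 1
Round 5: Cedarfen=54 Juniper=47 → close Cedarfen (overflow 43)
  54÷1 = 54 each, +1 to first 0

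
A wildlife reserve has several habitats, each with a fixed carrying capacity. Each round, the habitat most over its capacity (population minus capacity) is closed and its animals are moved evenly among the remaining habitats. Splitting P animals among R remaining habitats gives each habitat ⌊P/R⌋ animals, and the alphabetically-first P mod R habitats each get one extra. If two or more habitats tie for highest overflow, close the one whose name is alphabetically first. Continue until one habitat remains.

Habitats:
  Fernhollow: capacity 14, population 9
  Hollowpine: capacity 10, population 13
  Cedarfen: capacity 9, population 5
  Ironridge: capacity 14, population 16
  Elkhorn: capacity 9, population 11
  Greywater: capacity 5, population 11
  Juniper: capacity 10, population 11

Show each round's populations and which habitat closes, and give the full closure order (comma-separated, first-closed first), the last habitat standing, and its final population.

Round 1: Cedarfen=5 Elkhorn=11 Fernhollow=9 Greywater=11 Hollowpine=13 Ironridge=16 Juniper=11 → close Greywater (overflow 6)
  11÷6 = 1 each, +1 to first 5
Round 2: Cedarfen=7 Elkhorn=13 Fernhollow=11 Hollowpine=15 Ironridge=18 Juniper=12 → close Hollowpine (overflow 5)
  15÷5 = 3 each, +1 to first 0
Round 3: Cedarfen=10 Elkhorn=16 Fernhollow=14 Ironridge=21 Juniper=15 → close Elkhorn (overflow 7)
  16÷4 = 4 each, +1 to first 0
Round 4: Cedarfen=14 Fernhollow=18 Ironridge=25 Juniper=19 → close Ironridge (overflow 11)
  25÷3 = 8 each, +1 to first 1
Round 5: Cedarfen=23 Fernhollow=26 Juniper=27 → close Juniper (overflow 17)
  27÷2 = 13 each, +1 to first 1
Round 6: Cedarfen=37 Fernhollow=39 → close Cedarfen (overflow 28)
  37÷1 = 37 each, +1 to first 0

Closure order: Greywater, Hollowpine, Elkhorn, Ironridge, Juniper, Cedarfen
Last habitat: Fernhollow with 76 animals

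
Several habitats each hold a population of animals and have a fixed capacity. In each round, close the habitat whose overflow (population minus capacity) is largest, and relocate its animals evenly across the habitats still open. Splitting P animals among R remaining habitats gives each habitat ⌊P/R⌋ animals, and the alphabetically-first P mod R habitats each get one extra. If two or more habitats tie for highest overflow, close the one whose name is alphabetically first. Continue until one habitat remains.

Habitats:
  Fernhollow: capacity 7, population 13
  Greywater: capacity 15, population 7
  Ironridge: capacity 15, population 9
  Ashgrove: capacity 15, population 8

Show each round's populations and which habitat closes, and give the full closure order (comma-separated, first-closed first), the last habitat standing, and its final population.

Closure order: Fernhollow, Ashgrove, Ironridge
Last habitat: Greywater with 37 animals

Round 1: Ashgrove=8 Fernhollow=13 Greywater=7 Ironridge=9 → close Fernhollow (overflow 6)
  13÷3 = 4 each, +1 to first 1
Round 2: Ashgrove=13 Greywater=11 Ironridge=13 → close Ashgrove (overflow -2)
  13÷2 = 6 each, +1 to first 1
Round 3: Greywater=18 Ironridge=19 → close Ironridge (overflow 4)
  19÷1 = 19 each, +1 to first 0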